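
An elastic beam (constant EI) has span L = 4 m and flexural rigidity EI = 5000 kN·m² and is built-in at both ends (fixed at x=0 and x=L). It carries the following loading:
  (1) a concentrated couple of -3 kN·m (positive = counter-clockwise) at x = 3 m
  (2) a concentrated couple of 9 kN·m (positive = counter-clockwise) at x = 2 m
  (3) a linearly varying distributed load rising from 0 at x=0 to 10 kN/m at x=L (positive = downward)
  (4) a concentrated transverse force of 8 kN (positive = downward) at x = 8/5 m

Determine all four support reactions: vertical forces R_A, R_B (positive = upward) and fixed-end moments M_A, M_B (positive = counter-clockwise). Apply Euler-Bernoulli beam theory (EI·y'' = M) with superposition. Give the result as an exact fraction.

Load 1 — applied couple M₀=-3 kN·m at a=3 m (b=L-a=1):
  R_A = 6M₀ab/L³ = 6·(-3)·3·1/4³ = -27/32 kN
  M_A = M₀b(2a-b)/L² = (-3)·1·(2·3-1)/4² = -15/16 kN·m
  R_B = -6M₀ab/L³ = -6·(-3)·3·1/4³ = 27/32 kN
  M_B = M₀a(2b-a)/L² = (-3)·3·(2·1-3)/4² = 9/16 kN·m
Load 2 — applied couple M₀=9 kN·m at a=2 m (b=L-a=2):
  R_A = 6M₀ab/L³ = 6·9·2·2/4³ = 27/8 kN
  M_A = M₀b(2a-b)/L² = 9·2·(2·2-2)/4² = 9/4 kN·m
  R_B = -6M₀ab/L³ = -6·9·2·2/4³ = -27/8 kN
  M_B = M₀a(2b-a)/L² = 9·2·(2·2-2)/4² = 9/4 kN·m
Load 3 — triangular load w₀=10 kN/m (0→w₀ over full span):
  R_A = 3w₀L/20 = 3·10·4/20 = 6 kN
  M_A = w₀L²/30 = 10·4²/30 = 16/3 kN·m
  R_B = 7w₀L/20 = 7·10·4/20 = 14 kN
  M_B = -w₀L²/20 = -10·4²/20 = -8 kN·m
Load 4 — point force P=8 kN at a=8/5 m (b=L-a=12/5):
  R_A = Pb²(3a+b)/L³ = 8·(12/5)²·(3·(8/5)+(12/5))/4³ = 648/125 kN
  M_A = Pab²/L² = 8·(8/5)·(12/5)²/4² = 576/125 kN·m
  R_B = Pa²(a+3b)/L³ = 8·(8/5)²·((8/5)+3·(12/5))/4³ = 352/125 kN
  M_B = -Pa²b/L² = -8·(8/5)²·(12/5)/4² = -384/125 kN·m
Superposition: R_A = 54861/4000 kN, M_A = 67523/6000 kN·m, R_B = 57139/4000 kN, M_B = -16519/2000 kN·m

R_A = 54861/4000 kN, M_A = 67523/6000 kN·m, R_B = 57139/4000 kN, M_B = -16519/2000 kN·m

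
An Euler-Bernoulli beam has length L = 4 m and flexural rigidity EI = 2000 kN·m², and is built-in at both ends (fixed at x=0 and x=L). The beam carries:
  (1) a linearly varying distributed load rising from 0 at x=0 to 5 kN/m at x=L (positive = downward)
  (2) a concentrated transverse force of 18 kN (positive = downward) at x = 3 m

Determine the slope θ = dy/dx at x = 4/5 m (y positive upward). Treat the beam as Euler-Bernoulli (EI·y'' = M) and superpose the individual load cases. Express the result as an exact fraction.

Load 1 — triangular load w₀=5 kN/m (0→w₀ over full span):
  θ_1 = -w₀(2x(L-x)(L-2x)(x+2L)+x²(L-x)²)/(120LEI) = -5·(2·(4/5)·(4-(4/5))·(4-2·(4/5))·((4/5)+2·4)+(4/5)²·(4-(4/5))²)/(120·4·2000) = -28/46875 rad
Load 2 — point force P=18 kN at a=3 m (b=L-a=1):
  θ_2 = -Pb²x(2aL-(3a+b)x)/(2L³EI)  [x≤a] = -18·1²·(4/5)·(2·3·4-(3·3+1)·(4/5))/(2·4³·2000) = -9/10000 rad
Superposition: θ = Σ θ_i = -1123/750000 rad ≈ -0.001497 rad

θ(4/5) = -1123/750000 rad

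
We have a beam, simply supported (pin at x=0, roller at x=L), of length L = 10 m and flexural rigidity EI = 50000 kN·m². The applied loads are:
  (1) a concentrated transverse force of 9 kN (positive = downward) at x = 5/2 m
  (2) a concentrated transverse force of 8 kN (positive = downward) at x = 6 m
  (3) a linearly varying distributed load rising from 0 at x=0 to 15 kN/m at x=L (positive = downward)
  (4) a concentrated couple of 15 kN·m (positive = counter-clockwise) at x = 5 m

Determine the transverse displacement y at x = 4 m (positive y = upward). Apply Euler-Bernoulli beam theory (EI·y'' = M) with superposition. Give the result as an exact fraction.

y(4) = -287233/12000000 m

Load 1 — point force P=9 kN at a=5/2 m (b=L-a=15/2):
  y_1 = -Pa(L-x)(2Lx-a²-x²)/(6LEI)  [x>a] = -9·(5/2)·(10-4)·(2·10·4-(5/2)²-4²)/(6·10·50000) = -2079/800000 m
Load 2 — point force P=8 kN at a=6 m (b=L-a=4):
  y_2 = -Pbx(L²-b²-x²)/(6LEI)  [x≤a] = -8·4·4·(10²-4²-4²)/(6·10·50000) = -136/46875 m
Load 3 — triangular load w₀=15 kN/m (0→w₀ over full span):
  y_3 = -w₀x(7L⁴-10L²x²+3x⁴)/(360LEI) = -15·4·(7·10⁴-10·10²·4²+3·4⁴)/(360·10·50000) = -1141/62500 m
Load 4 — applied couple M₀=15 kN·m at a=5 m (b=L-a=5):
  y_4 = (M₀x³/(6L)+C₁x)/EI  [x≤a] with C₁=M₀(3b²-L²)/(6L)=-25/4 = (15·4³/(6·10)+(-25/4)·4)/50000 = -9/50000 m
Superposition: y = Σ y_i = -287233/12000000 m ≈ -0.023936 m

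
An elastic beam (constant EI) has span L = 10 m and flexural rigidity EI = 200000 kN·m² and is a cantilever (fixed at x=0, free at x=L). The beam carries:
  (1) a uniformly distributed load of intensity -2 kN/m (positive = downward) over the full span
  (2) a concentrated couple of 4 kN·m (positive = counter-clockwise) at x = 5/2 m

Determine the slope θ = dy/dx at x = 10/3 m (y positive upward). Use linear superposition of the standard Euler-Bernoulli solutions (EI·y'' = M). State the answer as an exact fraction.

Load 1 — uniform load w=-2 kN/m over full span:
  θ_1 = -wx(x²-3Lx+3L²)/(6EI) = -(-2)·(10/3)·((10/3)²-3·10·(10/3)+3·10²)/(6·200000) = 19/16200 rad
Load 2 — applied couple M₀=4 kN·m at a=5/2 m (b=L-a=15/2):
  θ_2 = M₀a/EI  [x>a] = 4·(5/2)/200000 = 1/20000 rad
Superposition: θ = Σ θ_i = 1981/1620000 rad ≈ 0.001223 rad

θ(10/3) = 1981/1620000 rad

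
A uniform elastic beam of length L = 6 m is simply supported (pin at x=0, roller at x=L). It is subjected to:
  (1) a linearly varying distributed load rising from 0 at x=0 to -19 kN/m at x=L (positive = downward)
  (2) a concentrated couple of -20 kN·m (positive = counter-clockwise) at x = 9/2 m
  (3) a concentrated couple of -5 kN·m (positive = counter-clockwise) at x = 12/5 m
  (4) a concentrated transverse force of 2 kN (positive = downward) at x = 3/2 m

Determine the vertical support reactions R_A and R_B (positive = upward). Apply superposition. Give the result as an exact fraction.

Load 1 — triangular load w₀=-19 kN/m (0→w₀ over full span):
  R_A = w₀L/6 = (-19)·6/6 = -19 kN
  R_B = w₀L/3 = (-19)·6/3 = -38 kN
Load 2 — applied couple M₀=-20 kN·m at a=9/2 m (b=L-a=3/2):
  R_A = M₀/L = (-20)/6 = -10/3 kN
  R_B = -M₀/L = -(-20)/6 = 10/3 kN
Load 3 — applied couple M₀=-5 kN·m at a=12/5 m (b=L-a=18/5):
  R_A = M₀/L = (-5)/6 = -5/6 kN
  R_B = -M₀/L = -(-5)/6 = 5/6 kN
Load 4 — point force P=2 kN at a=3/2 m (b=L-a=9/2):
  R_A = Pb/L = 2·(9/2)/6 = 3/2 kN
  R_B = Pa/L = 2·(3/2)/6 = 1/2 kN
Superposition: R_A = -65/3 kN, R_B = -100/3 kN

R_A = -65/3 kN, R_B = -100/3 kN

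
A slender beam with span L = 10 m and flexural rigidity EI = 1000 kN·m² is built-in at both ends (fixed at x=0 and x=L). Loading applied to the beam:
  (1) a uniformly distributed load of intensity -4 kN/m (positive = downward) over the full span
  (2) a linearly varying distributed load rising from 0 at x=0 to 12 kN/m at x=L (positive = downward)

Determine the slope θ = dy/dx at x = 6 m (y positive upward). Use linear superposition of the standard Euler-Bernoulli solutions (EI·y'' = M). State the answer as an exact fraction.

Load 1 — uniform load w=-4 kN/m over full span:
  θ_1 = -wx(L-x)(L-2x)/(12EI) = -(-4)·6·(10-6)·(10-2·6)/(12·1000) = -2/125 rad
Load 2 — triangular load w₀=12 kN/m (0→w₀ over full span):
  θ_2 = -w₀(2x(L-x)(L-2x)(x+2L)+x²(L-x)²)/(120LEI) = -12·(2·6·(10-6)·(10-2·6)·(6+2·10)+6²·(10-6)²)/(120·10·1000) = 12/625 rad
Superposition: θ = Σ θ_i = 2/625 rad ≈ 0.003200 rad

θ(6) = 2/625 rad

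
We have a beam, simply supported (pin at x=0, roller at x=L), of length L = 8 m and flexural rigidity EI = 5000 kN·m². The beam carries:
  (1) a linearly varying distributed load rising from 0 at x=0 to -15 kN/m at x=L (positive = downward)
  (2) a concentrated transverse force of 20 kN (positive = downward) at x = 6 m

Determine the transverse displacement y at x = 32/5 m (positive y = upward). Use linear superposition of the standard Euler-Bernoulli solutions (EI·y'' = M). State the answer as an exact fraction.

Load 1 — triangular load w₀=-15 kN/m (0→w₀ over full span):
  y_1 = -w₀x(7L⁴-10L²x²+3x⁴)/(360LEI) = -(-15)·(32/5)·(7·8⁴-10·8²·(32/5)²+3·(32/5)⁴)/(360·8·5000) = 97536/1953125 m
Load 2 — point force P=20 kN at a=6 m (b=L-a=2):
  y_2 = -Pa(L-x)(2Lx-a²-x²)/(6LEI)  [x>a] = -20·6·(8-(32/5))·(2·8·(32/5)-6²-(32/5)²)/(6·8·5000) = -318/15625 m
Superposition: y = Σ y_i = 57786/1953125 m ≈ 0.029586 m

y(32/5) = 57786/1953125 m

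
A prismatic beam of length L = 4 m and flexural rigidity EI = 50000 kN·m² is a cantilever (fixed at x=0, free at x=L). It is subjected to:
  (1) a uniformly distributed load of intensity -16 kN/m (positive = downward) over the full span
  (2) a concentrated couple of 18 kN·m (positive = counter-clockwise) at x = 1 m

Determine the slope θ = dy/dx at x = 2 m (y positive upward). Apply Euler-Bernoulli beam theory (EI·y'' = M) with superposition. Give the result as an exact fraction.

Load 1 — uniform load w=-16 kN/m over full span:
  θ_1 = -wx(x²-3Lx+3L²)/(6EI) = -(-16)·2·(2²-3·4·2+3·4²)/(6·50000) = 28/9375 rad
Load 2 — applied couple M₀=18 kN·m at a=1 m (b=L-a=3):
  θ_2 = M₀a/EI  [x>a] = 18·1/50000 = 9/25000 rad
Superposition: θ = Σ θ_i = 251/75000 rad ≈ 0.003347 rad

θ(2) = 251/75000 rad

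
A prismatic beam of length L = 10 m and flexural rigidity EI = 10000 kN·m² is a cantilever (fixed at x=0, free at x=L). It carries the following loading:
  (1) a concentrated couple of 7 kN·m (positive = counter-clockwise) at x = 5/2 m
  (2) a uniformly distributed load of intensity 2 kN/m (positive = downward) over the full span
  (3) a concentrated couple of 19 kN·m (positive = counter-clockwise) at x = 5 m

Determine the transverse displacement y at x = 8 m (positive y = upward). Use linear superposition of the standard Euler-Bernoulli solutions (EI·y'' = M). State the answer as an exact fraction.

y(8) = -28657/240000 m

Load 1 — applied couple M₀=7 kN·m at a=5/2 m (b=L-a=15/2):
  y_1 = M₀a(2x-a)/(2EI)  [x>a] = 7·(5/2)·(2·8-(5/2))/(2·10000) = 189/16000 m
Load 2 — uniform load w=2 kN/m over full span:
  y_2 = -wx²(x²-4Lx+6L²)/(24EI) = -2·8²·(8²-4·10·8+6·10²)/(24·10000) = -344/1875 m
Load 3 — applied couple M₀=19 kN·m at a=5 m (b=L-a=5):
  y_3 = M₀a(2x-a)/(2EI)  [x>a] = 19·5·(2·8-5)/(2·10000) = 209/4000 m
Superposition: y = Σ y_i = -28657/240000 m ≈ -0.119404 m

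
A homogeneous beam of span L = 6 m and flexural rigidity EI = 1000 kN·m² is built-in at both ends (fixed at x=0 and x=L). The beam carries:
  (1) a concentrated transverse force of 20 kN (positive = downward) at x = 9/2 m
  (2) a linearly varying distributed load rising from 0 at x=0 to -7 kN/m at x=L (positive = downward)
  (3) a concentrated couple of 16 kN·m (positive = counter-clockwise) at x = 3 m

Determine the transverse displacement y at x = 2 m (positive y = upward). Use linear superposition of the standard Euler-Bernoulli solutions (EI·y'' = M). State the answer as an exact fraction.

Load 1 — point force P=20 kN at a=9/2 m (b=L-a=3/2):
  y_1 = -Pb²x²(3aL-(3a+b)x)/(6L³EI)  [x≤a] = -20·(3/2)²·2²·(3·(9/2)·6-(3·(9/2)+(3/2))·2)/(6·6³·1000) = -17/2400 m
Load 2 — triangular load w₀=-7 kN/m (0→w₀ over full span):
  y_2 = -w₀x²(L-x)²(x+2L)/(120LEI) = -(-7)·2²·(6-2)²·(2+2·6)/(120·6·1000) = 49/5625 m
Load 3 — applied couple M₀=16 kN·m at a=3 m (b=L-a=3):
  y_3 = (R_Ax³/6 - M_Ax²/2)/EI  [x≤a] with R_A=4, M_A=4 = (4·2³/6 - 4·2²/2)/1000 = -1/375 m
Superposition: y = Σ y_i = -187/180000 m ≈ -0.001039 m

y(2) = -187/180000 m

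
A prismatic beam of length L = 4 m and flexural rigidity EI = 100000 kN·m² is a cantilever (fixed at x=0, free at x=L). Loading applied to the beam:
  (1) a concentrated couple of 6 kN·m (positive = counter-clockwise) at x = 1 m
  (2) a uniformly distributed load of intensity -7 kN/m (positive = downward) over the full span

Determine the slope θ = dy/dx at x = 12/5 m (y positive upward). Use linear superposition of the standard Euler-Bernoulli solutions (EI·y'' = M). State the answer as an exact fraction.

θ(12/5) = 4743/6250000 rad

Load 1 — applied couple M₀=6 kN·m at a=1 m (b=L-a=3):
  θ_1 = M₀a/EI  [x>a] = 6·1/100000 = 3/50000 rad
Load 2 — uniform load w=-7 kN/m over full span:
  θ_2 = -wx(x²-3Lx+3L²)/(6EI) = -(-7)·(12/5)·((12/5)²-3·4·(12/5)+3·4²)/(6·100000) = 273/390625 rad
Superposition: θ = Σ θ_i = 4743/6250000 rad ≈ 0.000759 rad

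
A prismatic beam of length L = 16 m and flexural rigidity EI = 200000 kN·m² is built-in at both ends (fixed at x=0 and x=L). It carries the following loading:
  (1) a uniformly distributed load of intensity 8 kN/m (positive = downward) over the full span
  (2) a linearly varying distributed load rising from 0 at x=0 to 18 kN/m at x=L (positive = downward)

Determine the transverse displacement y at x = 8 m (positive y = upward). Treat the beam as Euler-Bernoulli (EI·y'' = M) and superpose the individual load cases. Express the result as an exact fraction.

Load 1 — uniform load w=8 kN/m over full span:
  y_1 = -wx²(L-x)²/(24EI) = -8·8²·(16-8)²/(24·200000) = -64/9375 m
Load 2 — triangular load w₀=18 kN/m (0→w₀ over full span):
  y_2 = -w₀x²(L-x)²(x+2L)/(120LEI) = -18·8²·(16-8)²·(8+2·16)/(120·16·200000) = -24/3125 m
Superposition: y = Σ y_i = -136/9375 m ≈ -0.014507 m

y(8) = -136/9375 m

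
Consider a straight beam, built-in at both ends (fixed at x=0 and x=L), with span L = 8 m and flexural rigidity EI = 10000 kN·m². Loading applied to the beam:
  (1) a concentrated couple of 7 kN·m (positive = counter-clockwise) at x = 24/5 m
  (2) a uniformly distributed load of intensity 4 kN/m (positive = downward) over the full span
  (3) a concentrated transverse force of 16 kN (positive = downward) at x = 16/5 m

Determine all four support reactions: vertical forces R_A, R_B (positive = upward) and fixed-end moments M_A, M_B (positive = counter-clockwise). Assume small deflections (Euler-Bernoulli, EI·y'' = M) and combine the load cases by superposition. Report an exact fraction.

Load 1 — applied couple M₀=7 kN·m at a=24/5 m (b=L-a=16/5):
  R_A = 6M₀ab/L³ = 6·7·(24/5)·(16/5)/8³ = 63/50 kN
  M_A = M₀b(2a-b)/L² = 7·(16/5)·(2·(24/5)-(16/5))/8² = 56/25 kN·m
  R_B = -6M₀ab/L³ = -6·7·(24/5)·(16/5)/8³ = -63/50 kN
  M_B = M₀a(2b-a)/L² = 7·(24/5)·(2·(16/5)-(24/5))/8² = 21/25 kN·m
Load 2 — uniform load w=4 kN/m over full span:
  R_A = wL/2 = 4·8/2 = 16 kN
  M_A = wL²/12 = 4·8²/12 = 64/3 kN·m
  R_B = wL/2 = 4·8/2 = 16 kN
  M_B = -wL²/12 = -4·8²/12 = -64/3 kN·m
Load 3 — point force P=16 kN at a=16/5 m (b=L-a=24/5):
  R_A = Pb²(3a+b)/L³ = 16·(24/5)²·(3·(16/5)+(24/5))/8³ = 1296/125 kN
  M_A = Pab²/L² = 16·(16/5)·(24/5)²/8² = 2304/125 kN·m
  R_B = Pa²(a+3b)/L³ = 16·(16/5)²·((16/5)+3·(24/5))/8³ = 704/125 kN
  M_B = -Pa²b/L² = -16·(16/5)²·(24/5)/8² = -1536/125 kN·m
Superposition: R_A = 6907/250 kN, M_A = 15752/375 kN·m, R_B = 5093/250 kN, M_B = -12293/375 kN·m

R_A = 6907/250 kN, M_A = 15752/375 kN·m, R_B = 5093/250 kN, M_B = -12293/375 kN·m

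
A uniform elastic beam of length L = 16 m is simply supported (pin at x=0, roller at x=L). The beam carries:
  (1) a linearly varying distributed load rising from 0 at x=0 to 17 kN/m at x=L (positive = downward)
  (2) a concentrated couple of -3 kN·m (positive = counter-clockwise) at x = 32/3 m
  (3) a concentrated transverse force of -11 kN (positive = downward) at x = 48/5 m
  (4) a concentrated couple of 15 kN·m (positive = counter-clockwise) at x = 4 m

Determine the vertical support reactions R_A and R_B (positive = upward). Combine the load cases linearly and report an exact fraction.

R_A = 2501/60 kN, R_B = 4999/60 kN

Load 1 — triangular load w₀=17 kN/m (0→w₀ over full span):
  R_A = w₀L/6 = 17·16/6 = 136/3 kN
  R_B = w₀L/3 = 17·16/3 = 272/3 kN
Load 2 — applied couple M₀=-3 kN·m at a=32/3 m (b=L-a=16/3):
  R_A = M₀/L = (-3)/16 = -3/16 kN
  R_B = -M₀/L = -(-3)/16 = 3/16 kN
Load 3 — point force P=-11 kN at a=48/5 m (b=L-a=32/5):
  R_A = Pb/L = (-11)·(32/5)/16 = -22/5 kN
  R_B = Pa/L = (-11)·(48/5)/16 = -33/5 kN
Load 4 — applied couple M₀=15 kN·m at a=4 m (b=L-a=12):
  R_A = M₀/L = 15/16 kN
  R_B = -M₀/L = -15/16 kN
Superposition: R_A = 2501/60 kN, R_B = 4999/60 kN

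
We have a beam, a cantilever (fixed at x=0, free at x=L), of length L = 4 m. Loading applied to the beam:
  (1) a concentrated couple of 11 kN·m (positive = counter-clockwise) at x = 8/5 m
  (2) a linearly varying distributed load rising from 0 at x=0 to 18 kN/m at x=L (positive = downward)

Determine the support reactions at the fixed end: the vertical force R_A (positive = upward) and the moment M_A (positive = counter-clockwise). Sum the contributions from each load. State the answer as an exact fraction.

Load 1 — applied couple M₀=11 kN·m at a=8/5 m (b=L-a=12/5):
  R_A = 0 kN
  M_A = -M₀ = -11 kN·m
Load 2 — triangular load w₀=18 kN/m (0→w₀ over full span):
  R_A = w₀L/2 = 18·4/2 = 36 kN
  M_A = w₀L²/3 = 18·4²/3 = 96 kN·m
Superposition: R_A = 36 kN, M_A = 85 kN·m

R_A = 36 kN, M_A = 85 kN·m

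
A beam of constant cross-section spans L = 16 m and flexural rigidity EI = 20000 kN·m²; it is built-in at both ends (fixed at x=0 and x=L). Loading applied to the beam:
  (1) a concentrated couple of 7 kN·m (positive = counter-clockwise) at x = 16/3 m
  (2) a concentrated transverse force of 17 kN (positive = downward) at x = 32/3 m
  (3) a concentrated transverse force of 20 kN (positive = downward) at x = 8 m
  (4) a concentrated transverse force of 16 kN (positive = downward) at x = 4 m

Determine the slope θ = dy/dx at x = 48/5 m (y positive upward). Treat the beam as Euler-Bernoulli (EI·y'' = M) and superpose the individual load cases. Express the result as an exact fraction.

Load 1 — applied couple M₀=7 kN·m at a=16/3 m (b=L-a=32/3):
  θ_1 = (R_Ax²/2 - M_Ax - M₀(x-a))/EI  [x>a] with R_A=7/12, M_A=0 = ((7/12)·(48/5)²/2 - 0·(48/5) - 7·((48/5)-(16/3)))/20000 = -7/46875 rad
Load 2 — point force P=17 kN at a=32/3 m (b=L-a=16/3):
  θ_2 = -Pb²x(2aL-(3a+b)x)/(2L³EI)  [x≤a] = -17·(16/3)²·(48/5)·(2·(32/3)·16-(3·(32/3)+(16/3))·(48/5))/(2·16³·20000) = 68/140625 rad
Load 3 — point force P=20 kN at a=8 m (b=L-a=8):
  θ_3 = Pa²(L-x)(2bL-(3b+a)(L-x))/(2L³EI)  [x>a] = 20·8²·(16-(48/5))·(2·8·16-(3·8+8)·(16-(48/5)))/(2·16³·20000) = 8/3125 rad
Load 4 — point force P=16 kN at a=4 m (b=L-a=12):
  θ_4 = Pa²(L-x)(2bL-(3b+a)(L-x))/(2L³EI)  [x>a] = 16·4²·(16-(48/5))·(2·12·16-(3·12+4)·(16-(48/5)))/(2·16³·20000) = 4/3125 rad
Superposition: θ = Σ θ_i = 587/140625 rad ≈ 0.004174 rad

θ(48/5) = 587/140625 rad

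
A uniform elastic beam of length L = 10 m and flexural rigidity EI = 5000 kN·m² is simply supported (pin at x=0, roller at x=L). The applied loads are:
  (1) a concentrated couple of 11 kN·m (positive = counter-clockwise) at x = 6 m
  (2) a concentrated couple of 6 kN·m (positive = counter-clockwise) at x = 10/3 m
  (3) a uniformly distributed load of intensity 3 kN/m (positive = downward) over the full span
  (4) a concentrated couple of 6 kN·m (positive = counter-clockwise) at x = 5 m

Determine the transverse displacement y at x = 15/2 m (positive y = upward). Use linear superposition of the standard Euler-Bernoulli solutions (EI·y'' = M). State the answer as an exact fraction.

y(15/2) = -101783/1920000 m

Load 1 — applied couple M₀=11 kN·m at a=6 m (b=L-a=4):
  y_1 = (M₀x³/(6L)-M₀(x-a)²/2+C₁x)/EI  [x>a] with C₁=M₀(3b²-L²)/(6L)=-143/15 = (11·(15/2)³/(6·10)-11·((15/2)-6)²/2+(-143/15)·(15/2))/5000 = -209/160000 m
Load 2 — applied couple M₀=6 kN·m at a=10/3 m (b=L-a=20/3):
  y_2 = (M₀x³/(6L)-M₀(x-a)²/2+C₁x)/EI  [x>a] with C₁=M₀(3b²-L²)/(6L)=10/3 = (6·(15/2)³/(6·10)-6·((15/2)-(10/3))²/2+(10/3)·(15/2))/5000 = 29/9600 m
Load 3 — uniform load w=3 kN/m over full span:
  y_3 = -wx(L³-2Lx²+x³)/(24EI) = -3·(15/2)·(10³-2·10·(15/2)²+(15/2)³)/(24·5000) = -57/1024 m
Load 4 — applied couple M₀=6 kN·m at a=5 m (b=L-a=5):
  y_4 = (M₀x³/(6L)-M₀(x-a)²/2+C₁x)/EI  [x>a] with C₁=M₀(3b²-L²)/(6L)=-5/2 = (6·(15/2)³/(6·10)-6·((15/2)-5)²/2+(-5/2)·(15/2))/5000 = 3/3200 m
Superposition: y = Σ y_i = -101783/1920000 m ≈ -0.053012 m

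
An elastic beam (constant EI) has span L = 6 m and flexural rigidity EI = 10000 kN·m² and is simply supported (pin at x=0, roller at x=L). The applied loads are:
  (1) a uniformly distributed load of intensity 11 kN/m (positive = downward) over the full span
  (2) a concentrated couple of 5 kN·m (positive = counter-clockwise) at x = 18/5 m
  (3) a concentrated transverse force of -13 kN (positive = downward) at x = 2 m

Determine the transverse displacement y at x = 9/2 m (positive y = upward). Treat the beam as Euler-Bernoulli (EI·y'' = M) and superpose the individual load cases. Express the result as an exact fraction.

y(9/2) = -194107/19200000 m

Load 1 — uniform load w=11 kN/m over full span:
  y_1 = -wx(L³-2Lx²+x³)/(24EI) = -11·(9/2)·(6³-2·6·(9/2)²+(9/2)³)/(24·10000) = -16929/1280000 m
Load 2 — applied couple M₀=5 kN·m at a=18/5 m (b=L-a=12/5):
  y_2 = (M₀x³/(6L)-M₀(x-a)²/2+C₁x)/EI  [x>a] with C₁=M₀(3b²-L²)/(6L)=-13/5 = (5·(9/2)³/(6·6)-5·((9/2)-(18/5))²/2+(-13/5)·(9/2))/10000 = -171/1600000 m
Load 3 — point force P=-13 kN at a=2 m (b=L-a=4):
  y_3 = -Pa(L-x)(2Lx-a²-x²)/(6LEI)  [x>a] = -(-13)·2·(6-(9/2))·(2·6·(9/2)-2²-(9/2)²)/(6·6·10000) = 1547/480000 m
Superposition: y = Σ y_i = -194107/19200000 m ≈ -0.010110 m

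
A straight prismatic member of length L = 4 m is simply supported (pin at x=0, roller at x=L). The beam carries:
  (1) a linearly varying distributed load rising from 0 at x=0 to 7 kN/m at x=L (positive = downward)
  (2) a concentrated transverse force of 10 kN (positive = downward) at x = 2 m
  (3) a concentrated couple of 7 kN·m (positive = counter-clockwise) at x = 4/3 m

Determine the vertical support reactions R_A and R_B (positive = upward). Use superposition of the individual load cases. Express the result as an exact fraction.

Load 1 — triangular load w₀=7 kN/m (0→w₀ over full span):
  R_A = w₀L/6 = 7·4/6 = 14/3 kN
  R_B = w₀L/3 = 7·4/3 = 28/3 kN
Load 2 — point force P=10 kN at a=2 m (b=L-a=2):
  R_A = Pb/L = 10·2/4 = 5 kN
  R_B = Pa/L = 10·2/4 = 5 kN
Load 3 — applied couple M₀=7 kN·m at a=4/3 m (b=L-a=8/3):
  R_A = M₀/L = 7/4 kN
  R_B = -M₀/L = -7/4 kN
Superposition: R_A = 137/12 kN, R_B = 151/12 kN

R_A = 137/12 kN, R_B = 151/12 kN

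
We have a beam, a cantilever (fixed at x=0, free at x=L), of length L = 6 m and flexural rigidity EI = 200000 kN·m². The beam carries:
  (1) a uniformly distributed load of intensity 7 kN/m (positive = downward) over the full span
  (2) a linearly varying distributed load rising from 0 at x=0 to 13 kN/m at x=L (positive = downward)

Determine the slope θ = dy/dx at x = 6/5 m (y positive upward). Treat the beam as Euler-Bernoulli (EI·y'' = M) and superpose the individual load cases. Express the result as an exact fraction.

θ(6/5) = -176427/125000000 rad

Load 1 — uniform load w=7 kN/m over full span:
  θ_1 = -wx(x²-3Lx+3L²)/(6EI) = -7·(6/5)·((6/5)²-3·6·(6/5)+3·6²)/(6·200000) = -3843/6250000 rad
Load 2 — triangular load w₀=13 kN/m (0→w₀ over full span):
  θ_2 = (w₀Lx²/4-w₀L²x/3-w₀x⁴/(24L))/EI = (13·6·(6/5)²/4-13·6²·(6/5)/3-13·(6/5)⁴/(24·6))/200000 = -99567/125000000 rad
Superposition: θ = Σ θ_i = -176427/125000000 rad ≈ -0.001411 rad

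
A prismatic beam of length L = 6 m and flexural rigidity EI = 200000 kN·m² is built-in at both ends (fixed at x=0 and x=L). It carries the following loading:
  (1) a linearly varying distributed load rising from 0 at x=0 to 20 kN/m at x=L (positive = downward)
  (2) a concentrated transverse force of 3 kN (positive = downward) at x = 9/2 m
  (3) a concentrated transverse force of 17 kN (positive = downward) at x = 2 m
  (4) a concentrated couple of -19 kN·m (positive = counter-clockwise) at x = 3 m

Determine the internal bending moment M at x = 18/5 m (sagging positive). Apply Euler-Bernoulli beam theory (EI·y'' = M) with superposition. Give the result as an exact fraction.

M(18/5) = 182851/7200 kN·m

Load 1 — triangular load w₀=20 kN/m (0→w₀ over full span):
  M_1 = 3w₀Lx/20 - w₀L²/30 - w₀x³/(6L) = 3·20·6·(18/5)/20 - 20·6²/30 - 20·(18/5)³/(6·6) = 372/25 kN·m
Load 2 — point force P=3 kN at a=9/2 m (b=L-a=3/2):
  M_2 = Pb²(3a+b)x/L³ - Pab²/L²  [x≤a] = 3·(3/2)²·(3·(9/2)+(3/2))·(18/5)/6³ - 3·(9/2)·(3/2)²/6² = 27/32 kN·m
Load 3 — point force P=17 kN at a=2 m (b=L-a=4):
  M_3 = Pa²(a+3b)(L-x)/L³ - Pa²b/L²  [x>a] = 17·2²·(2+3·4)·(6-(18/5))/6³ - 17·2²·4/6² = 136/45 kN·m
Load 4 — applied couple M₀=-19 kN·m at a=3 m (b=L-a=3):
  M_4 = R_Ax - M_A - M₀  [x>a] with R_A=-19/4, M_A=-19/4 = (-19/4)·(18/5) - (-19/4) - (-19) = 133/20 kN·m
Superposition: M = Σ M_i = 182851/7200 kN·m ≈ 25.395972 kN·m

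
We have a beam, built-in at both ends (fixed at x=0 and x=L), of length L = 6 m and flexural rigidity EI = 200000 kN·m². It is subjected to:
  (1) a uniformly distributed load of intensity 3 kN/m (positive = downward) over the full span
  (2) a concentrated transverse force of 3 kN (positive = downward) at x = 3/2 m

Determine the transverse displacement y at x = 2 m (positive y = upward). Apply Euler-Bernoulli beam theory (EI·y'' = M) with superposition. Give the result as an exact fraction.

Load 1 — uniform load w=3 kN/m over full span:
  y_1 = -wx²(L-x)²/(24EI) = -3·2²·(6-2)²/(24·200000) = -1/25000 m
Load 2 — point force P=3 kN at a=3/2 m (b=L-a=9/2):
  y_2 = -Pa²(L-x)²(3bL-(3b+a)(L-x))/(6L³EI)  [x>a] = -3·(3/2)²·(6-2)²·(3·(9/2)·6-(3·(9/2)+(3/2))·(6-2))/(6·6³·200000) = -7/800000 m
Superposition: y = Σ y_i = -39/800000 m ≈ -0.000049 m

y(2) = -39/800000 m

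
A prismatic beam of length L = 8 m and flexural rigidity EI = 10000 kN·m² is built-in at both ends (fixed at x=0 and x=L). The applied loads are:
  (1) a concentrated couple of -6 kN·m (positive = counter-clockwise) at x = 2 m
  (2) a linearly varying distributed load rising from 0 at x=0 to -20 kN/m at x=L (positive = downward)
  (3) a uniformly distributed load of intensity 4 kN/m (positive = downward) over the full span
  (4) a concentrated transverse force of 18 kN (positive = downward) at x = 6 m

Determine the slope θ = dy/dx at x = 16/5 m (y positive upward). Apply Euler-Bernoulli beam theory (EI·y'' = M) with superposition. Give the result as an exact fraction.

Load 1 — applied couple M₀=-6 kN·m at a=2 m (b=L-a=6):
  θ_1 = (R_Ax²/2 - M_Ax - M₀(x-a))/EI  [x>a] with R_A=-27/32, M_A=9/8 = ((-27/32)·(16/5)²/2 - (9/8)·(16/5) - (-6)·((16/5)-2))/10000 = -9/125000 rad
Load 2 — triangular load w₀=-20 kN/m (0→w₀ over full span):
  θ_2 = -w₀(2x(L-x)(L-2x)(x+2L)+x²(L-x)²)/(120LEI) = -(-20)·(2·(16/5)·(8-(16/5))·(8-2·(16/5))·((16/5)+2·8)+(16/5)²·(8-(16/5))²)/(120·8·10000) = 192/78125 rad
Load 3 — uniform load w=4 kN/m over full span:
  θ_3 = -wx(L-x)(L-2x)/(12EI) = -4·(16/5)·(8-(16/5))·(8-2·(16/5))/(12·10000) = -64/78125 rad
Load 4 — point force P=18 kN at a=6 m (b=L-a=2):
  θ_4 = -Pb²x(2aL-(3a+b)x)/(2L³EI)  [x≤a] = -18·2²·(16/5)·(2·6·8-(3·6+2)·(16/5))/(2·8³·10000) = -9/12500 rad
Superposition: θ = Σ θ_i = 529/625000 rad ≈ 0.000846 rad

θ(16/5) = 529/625000 rad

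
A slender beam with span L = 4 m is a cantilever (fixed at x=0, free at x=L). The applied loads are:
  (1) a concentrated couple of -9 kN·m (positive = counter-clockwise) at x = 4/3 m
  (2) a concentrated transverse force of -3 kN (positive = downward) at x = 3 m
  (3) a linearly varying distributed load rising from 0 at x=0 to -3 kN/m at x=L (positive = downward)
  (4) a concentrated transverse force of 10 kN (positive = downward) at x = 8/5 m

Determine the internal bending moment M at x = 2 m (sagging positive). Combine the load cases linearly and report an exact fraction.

Load 1 — applied couple M₀=-9 kN·m at a=4/3 m (b=L-a=8/3):
  M_1 = 0  [x>a] = 0 kN·m
Load 2 — point force P=-3 kN at a=3 m (b=L-a=1):
  M_2 = -P(a-x)  [x≤a] = -(-3)·(3-2) = 3 kN·m
Load 3 — triangular load w₀=-3 kN/m (0→w₀ over full span):
  M_3 = w₀Lx/2 - w₀L²/3 - w₀x³/(6L) = (-3)·4·2/2 - (-3)·4²/3 - (-3)·2³/(6·4) = 5 kN·m
Load 4 — point force P=10 kN at a=8/5 m (b=L-a=12/5):
  M_4 = 0  [x>a] = 0 kN·m
Superposition: M = Σ M_i = 8 kN·m ≈ 8.000000 kN·m

M(2) = 8 kN·m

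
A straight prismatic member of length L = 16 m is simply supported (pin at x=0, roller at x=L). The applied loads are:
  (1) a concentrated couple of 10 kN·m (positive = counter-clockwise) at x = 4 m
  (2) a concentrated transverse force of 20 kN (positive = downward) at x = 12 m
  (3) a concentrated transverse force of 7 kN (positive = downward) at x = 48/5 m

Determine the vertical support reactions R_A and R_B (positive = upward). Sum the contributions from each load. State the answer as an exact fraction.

R_A = 337/40 kN, R_B = 743/40 kN

Load 1 — applied couple M₀=10 kN·m at a=4 m (b=L-a=12):
  R_A = M₀/L = 10/16 = 5/8 kN
  R_B = -M₀/L = -10/16 = -5/8 kN
Load 2 — point force P=20 kN at a=12 m (b=L-a=4):
  R_A = Pb/L = 20·4/16 = 5 kN
  R_B = Pa/L = 20·12/16 = 15 kN
Load 3 — point force P=7 kN at a=48/5 m (b=L-a=32/5):
  R_A = Pb/L = 7·(32/5)/16 = 14/5 kN
  R_B = Pa/L = 7·(48/5)/16 = 21/5 kN
Superposition: R_A = 337/40 kN, R_B = 743/40 kN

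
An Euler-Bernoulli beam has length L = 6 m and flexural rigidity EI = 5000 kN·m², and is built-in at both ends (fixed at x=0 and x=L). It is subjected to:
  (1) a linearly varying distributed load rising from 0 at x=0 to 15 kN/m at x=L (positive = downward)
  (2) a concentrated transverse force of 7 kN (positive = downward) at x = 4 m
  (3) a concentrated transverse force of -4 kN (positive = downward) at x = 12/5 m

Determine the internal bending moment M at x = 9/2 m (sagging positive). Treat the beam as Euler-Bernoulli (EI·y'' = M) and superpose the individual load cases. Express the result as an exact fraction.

Load 1 — triangular load w₀=15 kN/m (0→w₀ over full span):
  M_1 = 3w₀Lx/20 - w₀L²/30 - w₀x³/(6L) = 3·15·6·(9/2)/20 - 15·6²/30 - 15·(9/2)³/(6·6) = 153/32 kN·m
Load 2 — point force P=7 kN at a=4 m (b=L-a=2):
  M_2 = Pa²(a+3b)(L-x)/L³ - Pa²b/L²  [x>a] = 7·4²·(4+3·2)·(6-(9/2))/6³ - 7·4²·2/6² = 14/9 kN·m
Load 3 — point force P=-4 kN at a=12/5 m (b=L-a=18/5):
  M_3 = Pa²(a+3b)(L-x)/L³ - Pa²b/L²  [x>a] = (-4)·(12/5)²·((12/5)+3·(18/5))·(6-(9/2))/6³ - (-4)·(12/5)²·(18/5)/6² = 24/125 kN·m
Superposition: M = Σ M_i = 235037/36000 kN·m ≈ 6.528806 kN·m

M(9/2) = 235037/36000 kN·m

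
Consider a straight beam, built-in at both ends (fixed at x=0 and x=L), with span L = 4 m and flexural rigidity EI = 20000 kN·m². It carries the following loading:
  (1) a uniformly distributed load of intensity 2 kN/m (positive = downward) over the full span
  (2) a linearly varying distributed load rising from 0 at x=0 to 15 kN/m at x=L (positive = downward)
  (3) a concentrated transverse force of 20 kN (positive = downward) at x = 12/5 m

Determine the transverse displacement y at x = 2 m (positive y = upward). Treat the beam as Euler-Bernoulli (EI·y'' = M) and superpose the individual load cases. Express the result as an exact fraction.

Load 1 — uniform load w=2 kN/m over full span:
  y_1 = -wx²(L-x)²/(24EI) = -2·2²·(4-2)²/(24·20000) = -1/15000 m
Load 2 — triangular load w₀=15 kN/m (0→w₀ over full span):
  y_2 = -w₀x²(L-x)²(x+2L)/(120LEI) = -15·2²·(4-2)²·(2+2·4)/(120·4·20000) = -1/4000 m
Load 3 — point force P=20 kN at a=12/5 m (b=L-a=8/5):
  y_3 = -Pb²x²(3aL-(3a+b)x)/(6L³EI)  [x≤a] = -20·(8/5)²·2²·(3·(12/5)·4-(3·(12/5)+(8/5))·2)/(6·4³·20000) = -14/46875 m
Superposition: y = Σ y_i = -923/1500000 m ≈ -0.000615 m

y(2) = -923/1500000 m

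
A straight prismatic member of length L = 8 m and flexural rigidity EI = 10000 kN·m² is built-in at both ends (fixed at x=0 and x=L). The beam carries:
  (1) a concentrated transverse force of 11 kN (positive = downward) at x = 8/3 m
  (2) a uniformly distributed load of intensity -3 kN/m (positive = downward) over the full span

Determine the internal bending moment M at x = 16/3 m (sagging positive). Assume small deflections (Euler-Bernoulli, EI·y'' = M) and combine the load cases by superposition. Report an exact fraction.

M(16/3) = -344/81 kN·m

Load 1 — point force P=11 kN at a=8/3 m (b=L-a=16/3):
  M_1 = Pa²(a+3b)(L-x)/L³ - Pa²b/L²  [x>a] = 11·(8/3)²·((8/3)+3·(16/3))·(8-(16/3))/8³ - 11·(8/3)²·(16/3)/8² = 88/81 kN·m
Load 2 — uniform load w=-3 kN/m over full span:
  M_2 = wLx/2 - wL²/12 - wx²/2 = (-3)·8·(16/3)/2 - (-3)·8²/12 - (-3)·(16/3)²/2 = -16/3 kN·m
Superposition: M = Σ M_i = -344/81 kN·m ≈ -4.246914 kN·m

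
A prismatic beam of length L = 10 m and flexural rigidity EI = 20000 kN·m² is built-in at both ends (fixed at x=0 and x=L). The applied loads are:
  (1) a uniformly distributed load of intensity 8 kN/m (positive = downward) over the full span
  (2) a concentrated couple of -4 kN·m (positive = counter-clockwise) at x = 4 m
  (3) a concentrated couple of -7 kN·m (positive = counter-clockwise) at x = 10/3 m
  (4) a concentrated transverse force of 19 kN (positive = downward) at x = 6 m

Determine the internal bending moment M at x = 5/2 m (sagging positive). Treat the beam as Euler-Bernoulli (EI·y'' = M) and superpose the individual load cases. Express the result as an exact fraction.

M(5/2) = 88/25 kN·m

Load 1 — uniform load w=8 kN/m over full span:
  M_1 = wLx/2 - wL²/12 - wx²/2 = 8·10·(5/2)/2 - 8·10²/12 - 8·(5/2)²/2 = 25/3 kN·m
Load 2 — applied couple M₀=-4 kN·m at a=4 m (b=L-a=6):
  M_2 = R_Ax - M_A  [x≤a] with R_A=-72/125, M_A=-12/25 = (-72/125)·(5/2) - (-12/25) = -24/25 kN·m
Load 3 — applied couple M₀=-7 kN·m at a=10/3 m (b=L-a=20/3):
  M_3 = R_Ax - M_A  [x≤a] with R_A=-14/15, M_A=0 = (-14/15)·(5/2) - 0 = -7/3 kN·m
Load 4 — point force P=19 kN at a=6 m (b=L-a=4):
  M_4 = Pb²(3a+b)x/L³ - Pab²/L²  [x≤a] = 19·4²·(3·6+4)·(5/2)/10³ - 19·6·4²/10² = -38/25 kN·m
Superposition: M = Σ M_i = 88/25 kN·m ≈ 3.520000 kN·m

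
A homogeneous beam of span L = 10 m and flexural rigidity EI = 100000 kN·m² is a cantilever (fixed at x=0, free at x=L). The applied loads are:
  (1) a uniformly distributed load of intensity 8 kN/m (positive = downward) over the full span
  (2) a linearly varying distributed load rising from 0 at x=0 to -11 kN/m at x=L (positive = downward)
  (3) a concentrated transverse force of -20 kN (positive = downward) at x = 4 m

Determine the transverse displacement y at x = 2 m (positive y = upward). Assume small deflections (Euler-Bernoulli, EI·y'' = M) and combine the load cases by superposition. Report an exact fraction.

y(2) = 1187/1250000 m

Load 1 — uniform load w=8 kN/m over full span:
  y_1 = -wx²(x²-4Lx+6L²)/(24EI) = -8·2²·(2²-4·10·2+6·10²)/(24·100000) = -131/18750 m
Load 2 — triangular load w₀=-11 kN/m (0→w₀ over full span):
  y_2 = (w₀Lx³/12-w₀L²x²/6-w₀x⁵/(120L))/EI = ((-11)·10·2³/12-(-11)·10²·2²/6-(-11)·2⁵/(120·10))/100000 = 24761/3750000 m
Load 3 — point force P=-20 kN at a=4 m (b=L-a=6):
  y_3 = -Px²(3a-x)/(6EI)  [x≤a] = -(-20)·2²·(3·4-2)/(6·100000) = 1/750 m
Superposition: y = Σ y_i = 1187/1250000 m ≈ 0.000950 m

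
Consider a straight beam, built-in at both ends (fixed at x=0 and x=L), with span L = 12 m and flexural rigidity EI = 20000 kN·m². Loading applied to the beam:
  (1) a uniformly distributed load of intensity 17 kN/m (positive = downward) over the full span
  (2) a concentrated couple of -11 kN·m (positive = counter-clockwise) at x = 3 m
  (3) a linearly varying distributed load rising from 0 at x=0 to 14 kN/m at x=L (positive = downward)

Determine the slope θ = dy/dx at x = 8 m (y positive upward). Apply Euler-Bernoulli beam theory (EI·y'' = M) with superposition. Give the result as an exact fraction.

Load 1 — uniform load w=17 kN/m over full span:
  θ_1 = -wx(L-x)(L-2x)/(12EI) = -17·8·(12-8)·(12-2·8)/(12·20000) = 17/1875 rad
Load 2 — applied couple M₀=-11 kN·m at a=3 m (b=L-a=9):
  θ_2 = (R_Ax²/2 - M_Ax - M₀(x-a))/EI  [x>a] with R_A=-33/32, M_A=33/16 = ((-33/32)·8²/2 - (33/16)·8 - (-11)·(8-3))/20000 = 11/40000 rad
Load 3 — triangular load w₀=14 kN/m (0→w₀ over full span):
  θ_3 = -w₀(2x(L-x)(L-2x)(x+2L)+x²(L-x)²)/(120LEI) = -14·(2·8·(12-8)·(12-2·8)·(8+2·12)+8²·(12-8)²)/(120·12·20000) = 98/28125 rad
Superposition: θ = Σ θ_i = 23087/1800000 rad ≈ 0.012826 rad

θ(8) = 23087/1800000 rad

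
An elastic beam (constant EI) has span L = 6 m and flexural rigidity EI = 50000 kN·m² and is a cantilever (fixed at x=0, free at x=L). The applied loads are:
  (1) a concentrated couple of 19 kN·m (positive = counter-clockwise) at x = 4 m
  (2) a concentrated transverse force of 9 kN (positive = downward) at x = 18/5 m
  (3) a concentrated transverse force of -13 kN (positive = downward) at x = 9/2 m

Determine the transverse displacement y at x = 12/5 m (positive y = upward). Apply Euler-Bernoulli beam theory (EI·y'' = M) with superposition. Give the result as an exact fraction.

Load 1 — applied couple M₀=19 kN·m at a=4 m (b=L-a=2):
  y_1 = M₀x²/(2EI)  [x≤a] = 19·(12/5)²/(2·50000) = 171/156250 m
Load 2 — point force P=9 kN at a=18/5 m (b=L-a=12/5):
  y_2 = -Px²(3a-x)/(6EI)  [x≤a] = -9·(12/5)²·(3·(18/5)-(12/5))/(6·50000) = -567/390625 m
Load 3 — point force P=-13 kN at a=9/2 m (b=L-a=3/2):
  y_3 = -Px²(3a-x)/(6EI)  [x≤a] = -(-13)·(12/5)²·(3·(9/2)-(12/5))/(6·50000) = 4329/1562500 m
Superposition: y = Σ y_i = 3771/1562500 m ≈ 0.002413 m

y(12/5) = 3771/1562500 m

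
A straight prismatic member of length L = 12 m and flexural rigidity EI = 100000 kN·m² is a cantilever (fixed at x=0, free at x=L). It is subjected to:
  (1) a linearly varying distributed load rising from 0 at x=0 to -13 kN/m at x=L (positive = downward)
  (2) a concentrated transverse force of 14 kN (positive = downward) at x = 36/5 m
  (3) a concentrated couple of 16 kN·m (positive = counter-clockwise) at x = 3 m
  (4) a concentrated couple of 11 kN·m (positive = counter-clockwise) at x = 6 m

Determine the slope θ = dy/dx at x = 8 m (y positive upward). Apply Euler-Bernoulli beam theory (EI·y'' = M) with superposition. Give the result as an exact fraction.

θ(8) = 273601/11250000 rad

Load 1 — triangular load w₀=-13 kN/m (0→w₀ over full span):
  θ_1 = (w₀Lx²/4-w₀L²x/3-w₀x⁴/(24L))/EI = ((-13)·12·8²/4-(-13)·12²·8/3-(-13)·8⁴/(24·12))/100000 = 754/28125 rad
Load 2 — point force P=14 kN at a=36/5 m (b=L-a=24/5):
  θ_2 = -Pa²/(2EI)  [x>a] = -14·(36/5)²/(2·100000) = -567/156250 rad
Load 3 — applied couple M₀=16 kN·m at a=3 m (b=L-a=9):
  θ_3 = M₀a/EI  [x>a] = 16·3/100000 = 3/6250 rad
Load 4 — applied couple M₀=11 kN·m at a=6 m (b=L-a=6):
  θ_4 = M₀a/EI  [x>a] = 11·6/100000 = 33/50000 rad
Superposition: θ = Σ θ_i = 273601/11250000 rad ≈ 0.024320 rad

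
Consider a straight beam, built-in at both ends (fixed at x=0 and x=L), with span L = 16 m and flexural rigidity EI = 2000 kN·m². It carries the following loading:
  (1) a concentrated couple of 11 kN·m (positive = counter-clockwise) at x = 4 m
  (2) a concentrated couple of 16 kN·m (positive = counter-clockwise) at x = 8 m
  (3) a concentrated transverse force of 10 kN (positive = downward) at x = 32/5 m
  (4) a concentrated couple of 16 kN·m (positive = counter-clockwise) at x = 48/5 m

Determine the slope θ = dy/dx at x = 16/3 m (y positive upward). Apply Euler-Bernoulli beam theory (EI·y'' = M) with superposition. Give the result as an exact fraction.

Load 1 — applied couple M₀=11 kN·m at a=4 m (b=L-a=12):
  θ_1 = (R_Ax²/2 - M_Ax - M₀(x-a))/EI  [x>a] with R_A=99/128, M_A=-33/16 = ((99/128)·(16/3)²/2 - (-33/16)·(16/3) - 11·((16/3)-4))/2000 = 11/3000 rad
Load 2 — applied couple M₀=16 kN·m at a=8 m (b=L-a=8):
  θ_2 = (R_Ax²/2 - M_Ax)/EI  [x≤a] with R_A=3/2, M_A=4 = ((3/2)·(16/3)²/2 - 4·(16/3))/2000 = 0 rad
Load 3 — point force P=10 kN at a=32/5 m (b=L-a=48/5):
  θ_3 = -Pb²x(2aL-(3a+b)x)/(2L³EI)  [x≤a] = -10·(48/5)²·(16/3)·(2·(32/5)·16-(3·(32/5)+(48/5))·(16/3))/(2·16³·2000) = -48/3125 rad
Load 4 — applied couple M₀=16 kN·m at a=48/5 m (b=L-a=32/5):
  θ_4 = (R_Ax²/2 - M_Ax)/EI  [x≤a] with R_A=36/25, M_A=128/25 = ((36/25)·(16/3)²/2 - (128/25)·(16/3))/2000 = -32/9375 rad
Superposition: θ = Σ θ_i = -1133/75000 rad ≈ -0.015107 rad

θ(16/3) = -1133/75000 rad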